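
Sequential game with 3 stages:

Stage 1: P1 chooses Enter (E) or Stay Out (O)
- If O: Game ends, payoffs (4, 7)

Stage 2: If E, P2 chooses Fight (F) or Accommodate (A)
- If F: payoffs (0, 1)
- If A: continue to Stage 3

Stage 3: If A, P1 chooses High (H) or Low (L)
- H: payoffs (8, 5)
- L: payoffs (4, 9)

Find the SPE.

SPE: (E, A, H); Outcome (8, 5)

Work:
Stage 3: P1 chooses H (8 vs 4)
Stage 2: P2: F->1, A->5 (anticipating H). Choose A
Stage 1: P1: O->4, E->8 (anticipating A, H). Choose E
SPE path: E -> A -> H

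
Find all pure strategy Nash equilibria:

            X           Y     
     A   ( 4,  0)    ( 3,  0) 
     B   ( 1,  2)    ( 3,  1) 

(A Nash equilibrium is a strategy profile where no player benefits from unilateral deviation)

Nash equilibrium: (A, X), (A, Y)

Work:
Best responses:
  P1 vs X: payoffs [4, 1] → best response A (payoff 4)
  P1 vs Y: payoffs [3, 3] → best response A/B (payoff 3)
  P2 vs A: payoffs [0, 0] → best response X/Y (payoff 0)
  P2 vs B: payoffs [2, 1] → best response X (payoff 2)
Mutual best responses: (A,X), (A,Y) → Nash equilibria.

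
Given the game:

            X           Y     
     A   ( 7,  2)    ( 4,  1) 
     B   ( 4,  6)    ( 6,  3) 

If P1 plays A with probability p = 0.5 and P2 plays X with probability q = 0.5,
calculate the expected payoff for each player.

E[P1] = 5.25, E[P2] = 3.0

Work:
E[P1] = p·q·π₁(A,X) + p·(1-q)·π₁(A,Y) + (1-p)·q·π₁(B,X) + (1-p)·(1-q)·π₁(B,Y)
= 0.5·0.5·7 + 0.5·0.5·4 + 0.5·0.5·4 + 0.5·0.5·6
= 5.25

E[P2] = 3.0 (similar calculation)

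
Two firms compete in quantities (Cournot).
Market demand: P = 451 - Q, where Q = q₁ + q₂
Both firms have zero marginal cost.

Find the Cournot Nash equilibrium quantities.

q₁* = q₂* = 150.33; P* = 150.33

Work:
Profit: π_i = P·q_i = (a - q_i - q_j)·q_i
FOC: ∂π_i/∂q_i = a - 2q_i - q_j = 0
Reaction function: q_i = (451 - q_j)/2
Symmetry: q* = 451/3 = 150.33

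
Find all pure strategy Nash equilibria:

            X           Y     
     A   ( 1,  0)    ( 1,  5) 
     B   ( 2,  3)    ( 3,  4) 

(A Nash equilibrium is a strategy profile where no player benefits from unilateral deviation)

Nash equilibrium: (B, Y)

Work:
Best responses:
  P1 vs X: payoffs [1, 2] → best response B (payoff 2)
  P1 vs Y: payoffs [1, 3] → best response B (payoff 3)
  P2 vs A: payoffs [0, 5] → best response Y (payoff 5)
  P2 vs B: payoffs [3, 4] → best response Y (payoff 4)
Mutual best responses: (B,Y) → Nash equilibria.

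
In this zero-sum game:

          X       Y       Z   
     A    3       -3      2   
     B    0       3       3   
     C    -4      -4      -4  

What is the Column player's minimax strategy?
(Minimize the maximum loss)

Column should play X or Y or Z (all achieve the minimum), value = 3

Work:
Column player minimizes Row's maximum payoff:
Column X: max payoff to Row = 3
Column Y: max payoff to Row = 3
Column Z: max payoff to Row = 3
Minimum is 3, achieved by columns X, Y, Z (tied).
Each of X or Y or Z is a minimax strategy.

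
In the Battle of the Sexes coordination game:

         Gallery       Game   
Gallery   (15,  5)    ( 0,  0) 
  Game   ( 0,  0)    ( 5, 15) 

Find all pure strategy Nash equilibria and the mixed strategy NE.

Pure NE: (Gallery, Gallery) and (Game, Game); Mixed NE: p = 0.75, q = 0.25

Work:
Check pure NE:
(Gallery, Gallery): (15, 5) - no unilateral deviation beneficial
(Game, Game): (5, 15) - no unilateral deviation beneficial
Mixed NE: P1 plays Gallery with p = 0.75, P2 plays Gallery with q = 0.25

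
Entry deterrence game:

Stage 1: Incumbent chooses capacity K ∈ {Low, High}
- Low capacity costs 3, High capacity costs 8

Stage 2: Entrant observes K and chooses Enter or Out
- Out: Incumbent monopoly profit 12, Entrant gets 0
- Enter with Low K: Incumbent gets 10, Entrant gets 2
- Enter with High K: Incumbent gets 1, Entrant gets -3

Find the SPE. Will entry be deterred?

SPE: (Low, Enter|Low, Out|High); Entry not deterred. Incumbent net profit = 7, Entrant gets 2

Work:
After Low K: Entrant enters (2 > 0)
After High K: Entrant stays out (-3 < 0)
Incumbent: Low → 10−3=7, High → 12−8=4
Incumbent chooses Low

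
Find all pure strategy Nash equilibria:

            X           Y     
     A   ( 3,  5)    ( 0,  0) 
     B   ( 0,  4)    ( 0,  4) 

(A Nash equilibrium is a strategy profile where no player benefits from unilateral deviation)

Nash equilibrium: (A, X), (B, Y)

Work:
Best responses:
  P1 vs X: payoffs [3, 0] → best response A (payoff 3)
  P1 vs Y: payoffs [0, 0] → best response A/B (payoff 0)
  P2 vs A: payoffs [5, 0] → best response X (payoff 5)
  P2 vs B: payoffs [4, 4] → best response X/Y (payoff 4)
Mutual best responses: (A,X), (B,Y) → Nash equilibria.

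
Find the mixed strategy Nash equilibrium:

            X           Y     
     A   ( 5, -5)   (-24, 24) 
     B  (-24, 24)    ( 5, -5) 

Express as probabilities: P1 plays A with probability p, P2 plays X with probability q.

p = 0.5, q = 0.5

Work:
Find probabilities that make opponent indifferent:
P2 chooses q to make P1 indifferent between A and B
P1 chooses p to make P2 indifferent between X and Y
Mixed NE: P1 plays (A: 0.5, B: 0.5), P2 plays (X: 0.5, Y: 0.5)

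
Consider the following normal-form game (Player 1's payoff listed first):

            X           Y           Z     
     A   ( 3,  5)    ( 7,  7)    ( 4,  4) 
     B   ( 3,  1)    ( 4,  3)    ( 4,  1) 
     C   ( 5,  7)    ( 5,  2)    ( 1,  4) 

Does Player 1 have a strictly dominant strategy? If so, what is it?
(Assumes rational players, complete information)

No strictly dominant strategy exists for Player 1

Work:
A strategy strictly dominates another if it gives a strictly higher payoff against every opponent action. Compare each pair of P1's strategies column-by-column:
  A vs B: [3 vs 3, 7 vs 4, 4 vs 4] → A does not strictly dominate B (column X: 3 ≤ 3)
  A vs C: [3 vs 5, 7 vs 5, 4 vs 1] → A does not strictly dominate C (column X: 3 ≤ 5)
  B vs A: [3 vs 3, 4 vs 7, 4 vs 4] → B does not strictly dominate A (column X: 3 ≤ 3)
  B vs C: [3 vs 5, 4 vs 5, 4 vs 1] → B does not strictly dominate C (column X: 3 ≤ 5)
  C vs A: [5 vs 3, 5 vs 7, 1 vs 4] → C does not strictly dominate A (column Y: 5 ≤ 7)
  C vs B: [5 vs 3, 5 vs 4, 1 vs 4] → C does not strictly dominate B (column Z: 1 ≤ 4)
No single strategy strictly dominates all others → no strictly dominant strategy.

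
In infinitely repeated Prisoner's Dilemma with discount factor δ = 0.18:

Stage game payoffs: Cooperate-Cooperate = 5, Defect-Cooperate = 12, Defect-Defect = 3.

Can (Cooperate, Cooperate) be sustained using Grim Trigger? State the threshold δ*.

δ* = 0.7778; since δ = 0.18 < 0.7778, cooperation cannot be sustained

Work:
For Grim Trigger:
Cooperate forever: 5/(1-δ)
Defect then punished: 12 + 3·δ/(1-δ)
Need: 5/(1-δ) ≥ 12 + 3·δ/(1-δ)
Solving: δ ≥ (T-R)/(T-P) = (12-5)/(12-3) = 0.7778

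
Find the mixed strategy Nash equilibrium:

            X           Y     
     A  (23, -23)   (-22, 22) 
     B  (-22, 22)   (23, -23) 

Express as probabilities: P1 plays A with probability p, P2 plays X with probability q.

p = 0.5, q = 0.5

Work:
Find probabilities that make opponent indifferent:
P2 chooses q to make P1 indifferent between A and B
P1 chooses p to make P2 indifferent between X and Y
Mixed NE: P1 plays (A: 0.5, B: 0.5), P2 plays (X: 0.5, Y: 0.5)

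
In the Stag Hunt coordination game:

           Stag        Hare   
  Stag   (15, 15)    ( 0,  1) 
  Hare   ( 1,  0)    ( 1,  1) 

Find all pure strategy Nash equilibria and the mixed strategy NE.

Pure NE: (Stag, Stag) and (Hare, Hare); Mixed NE: p = 0.0667, q = 0.0667

Work:
Check pure NE:
(Stag, Stag): (15, 15) - no unilateral deviation beneficial
(Hare, Hare): (1, 1) - no unilateral deviation beneficial
Mixed NE: P1 plays Stag with p = 0.0667, P2 plays Stag with q = 0.0667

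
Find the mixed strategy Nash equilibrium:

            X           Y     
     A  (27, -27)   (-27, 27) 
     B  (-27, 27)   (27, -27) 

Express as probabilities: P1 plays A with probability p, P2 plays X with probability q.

p = 0.5, q = 0.5

Work:
Find probabilities that make opponent indifferent:
P2 chooses q to make P1 indifferent between A and B
P1 chooses p to make P2 indifferent between X and Y
Mixed NE: P1 plays (A: 0.5, B: 0.5), P2 plays (X: 0.5, Y: 0.5)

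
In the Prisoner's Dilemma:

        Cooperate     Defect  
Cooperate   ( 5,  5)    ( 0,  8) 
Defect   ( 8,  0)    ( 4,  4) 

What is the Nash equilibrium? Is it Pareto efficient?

(Defect, Defect) is NE; not Pareto efficient

Work:
Defect dominates Cooperate for both players:
If P2 cooperates: Defect (8) > Cooperate (5)
If P2 defects: Defect (4) > Cooperate (0)
NE: (Defect, Defect) with payoff (4, 4)
But (Cooperate, Cooperate) = (5, 5) Pareto dominates (4, 4)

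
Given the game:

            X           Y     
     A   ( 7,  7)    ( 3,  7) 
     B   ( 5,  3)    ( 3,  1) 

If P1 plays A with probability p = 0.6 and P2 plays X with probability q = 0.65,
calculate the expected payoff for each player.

E[P1] = 5.08, E[P2] = 5.12

Work:
E[P1] = p·q·π₁(A,X) + p·(1-q)·π₁(A,Y) + (1-p)·q·π₁(B,X) + (1-p)·(1-q)·π₁(B,Y)
= 0.6·0.65·7 + 0.6·0.35·3 + 0.4·0.65·5 + 0.4·0.35·3
= 5.08

E[P2] = 5.12 (similar calculation)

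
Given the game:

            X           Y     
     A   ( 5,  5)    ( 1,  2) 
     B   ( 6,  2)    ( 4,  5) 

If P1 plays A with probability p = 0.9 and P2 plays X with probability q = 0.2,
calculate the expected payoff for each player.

E[P1] = 2.06, E[P2] = 2.78

Work:
E[P1] = p·q·π₁(A,X) + p·(1-q)·π₁(A,Y) + (1-p)·q·π₁(B,X) + (1-p)·(1-q)·π₁(B,Y)
= 0.9·0.2·5 + 0.9·0.8·1 + 0.1·0.2·6 + 0.1·0.8·4
= 2.06

E[P2] = 2.78 (similar calculation)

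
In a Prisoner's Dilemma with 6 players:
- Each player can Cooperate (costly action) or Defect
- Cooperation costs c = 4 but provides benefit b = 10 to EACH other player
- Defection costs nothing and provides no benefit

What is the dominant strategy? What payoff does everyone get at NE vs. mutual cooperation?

Dominant: Defect; NE payoff = 0; Coop payoff = 46

Work:
Defect dominates (saves cost c = 4, benefit to others is external)
NE: All defect → everyone gets 0
If all cooperate: each receives (5)×10 - 4 = 46
Social dilemma: 46 > 0 but NE gives 0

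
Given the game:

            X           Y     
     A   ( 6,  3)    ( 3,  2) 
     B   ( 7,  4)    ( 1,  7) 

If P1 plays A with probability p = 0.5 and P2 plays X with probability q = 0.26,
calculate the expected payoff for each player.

E[P1] = 3.17, E[P2] = 4.24

Work:
E[P1] = p·q·π₁(A,X) + p·(1-q)·π₁(A,Y) + (1-p)·q·π₁(B,X) + (1-p)·(1-q)·π₁(B,Y)
= 0.5·0.26·6 + 0.5·0.74·3 + 0.5·0.26·7 + 0.5·0.74·1
= 3.17

E[P2] = 4.24 (similar calculation)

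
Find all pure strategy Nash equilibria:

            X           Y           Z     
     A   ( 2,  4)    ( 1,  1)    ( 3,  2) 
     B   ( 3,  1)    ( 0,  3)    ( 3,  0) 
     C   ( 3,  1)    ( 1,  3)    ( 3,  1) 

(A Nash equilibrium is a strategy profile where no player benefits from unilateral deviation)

Nash equilibrium: (C, Y)

Work:
Best responses:
  P1 vs X: payoffs [2, 3, 3] → best response B/C (payoff 3)
  P1 vs Y: payoffs [1, 0, 1] → best response A/C (payoff 1)
  P1 vs Z: payoffs [3, 3, 3] → best response A/B/C (payoff 3)
  P2 vs A: payoffs [4, 1, 2] → best response X (payoff 4)
  P2 vs B: payoffs [1, 3, 0] → best response Y (payoff 3)
  P2 vs C: payoffs [1, 3, 1] → best response Y (payoff 3)
Mutual best responses: (C,Y) → Nash equilibria.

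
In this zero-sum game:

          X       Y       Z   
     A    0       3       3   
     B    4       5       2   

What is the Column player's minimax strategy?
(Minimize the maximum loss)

Column should play Z, value = 3

Work:
Column player minimizes Row's maximum payoff:
Column X: max payoff to Row = 4
Column Y: max payoff to Row = 5
Column Z: max payoff to Row = 3
Minimum is 3, achieved by column Z.
Minimax strategy: Z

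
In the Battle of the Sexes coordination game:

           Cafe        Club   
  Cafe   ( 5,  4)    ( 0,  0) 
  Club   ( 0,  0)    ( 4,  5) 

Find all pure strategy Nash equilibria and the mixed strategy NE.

Pure NE: (Cafe, Cafe) and (Club, Club); Mixed NE: p = 0.5556, q = 0.4444

Work:
Check pure NE:
(Cafe, Cafe): (5, 4) - no unilateral deviation beneficial
(Club, Club): (4, 5) - no unilateral deviation beneficial
Mixed NE: P1 plays Cafe with p = 0.5556, P2 plays Cafe with q = 0.4444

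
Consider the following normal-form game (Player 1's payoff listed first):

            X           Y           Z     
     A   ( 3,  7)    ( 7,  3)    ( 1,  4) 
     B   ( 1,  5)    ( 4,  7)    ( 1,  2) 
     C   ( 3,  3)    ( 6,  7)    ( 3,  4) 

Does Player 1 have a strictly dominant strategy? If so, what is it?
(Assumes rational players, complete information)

No strictly dominant strategy exists for Player 1

Work:
A strategy strictly dominates another if it gives a strictly higher payoff against every opponent action. Compare each pair of P1's strategies column-by-column:
  A vs B: [3 vs 1, 7 vs 4, 1 vs 1] → A does not strictly dominate B (column Z: 1 ≤ 1)
  A vs C: [3 vs 3, 7 vs 6, 1 vs 3] → A does not strictly dominate C (column X: 3 ≤ 3)
  B vs A: [1 vs 3, 4 vs 7, 1 vs 1] → B does not strictly dominate A (column X: 1 ≤ 3)
  B vs C: [1 vs 3, 4 vs 6, 1 vs 3] → B does not strictly dominate C (column X: 1 ≤ 3)
  C vs A: [3 vs 3, 6 vs 7, 3 vs 1] → C does not strictly dominate A (column X: 3 ≤ 3)
  C vs B: [3 vs 1, 6 vs 4, 3 vs 1] → C strictly dominates B
No single strategy strictly dominates all others → no strictly dominant strategy.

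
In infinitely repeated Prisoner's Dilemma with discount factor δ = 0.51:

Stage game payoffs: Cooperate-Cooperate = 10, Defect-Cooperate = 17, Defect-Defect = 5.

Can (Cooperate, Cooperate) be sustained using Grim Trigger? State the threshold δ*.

δ* = 0.5833; since δ = 0.51 < 0.5833, cooperation cannot be sustained

Work:
For Grim Trigger:
Cooperate forever: 10/(1-δ)
Defect then punished: 17 + 5·δ/(1-δ)
Need: 10/(1-δ) ≥ 17 + 5·δ/(1-δ)
Solving: δ ≥ (T-R)/(T-P) = (17-10)/(17-5) = 0.5833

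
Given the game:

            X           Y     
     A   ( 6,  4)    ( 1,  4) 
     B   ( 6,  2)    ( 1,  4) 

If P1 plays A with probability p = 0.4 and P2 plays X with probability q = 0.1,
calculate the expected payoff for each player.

E[P1] = 1.5, E[P2] = 3.88

Work:
E[P1] = p·q·π₁(A,X) + p·(1-q)·π₁(A,Y) + (1-p)·q·π₁(B,X) + (1-p)·(1-q)·π₁(B,Y)
= 0.4·0.1·6 + 0.4·0.9·1 + 0.6·0.1·6 + 0.6·0.9·1
= 1.5

E[P2] = 3.88 (similar calculation)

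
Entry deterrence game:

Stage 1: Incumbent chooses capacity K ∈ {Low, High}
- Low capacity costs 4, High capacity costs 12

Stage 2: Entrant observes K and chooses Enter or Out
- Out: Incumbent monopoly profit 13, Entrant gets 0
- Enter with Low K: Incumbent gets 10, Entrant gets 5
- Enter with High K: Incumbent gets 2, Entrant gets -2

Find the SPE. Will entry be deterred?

SPE: (Low, Enter|Low, Out|High); Entry not deterred. Incumbent net profit = 6, Entrant gets 5

Work:
After Low K: Entrant enters (5 > 0)
After High K: Entrant stays out (-2 < 0)
Incumbent: Low → 10−4=6, High → 13−12=1
Incumbent chooses Low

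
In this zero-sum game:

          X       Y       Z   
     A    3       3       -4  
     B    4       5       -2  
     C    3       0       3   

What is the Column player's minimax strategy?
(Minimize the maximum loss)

Column should play Z, value = 3

Work:
Column player minimizes Row's maximum payoff:
Column X: max payoff to Row = 4
Column Y: max payoff to Row = 5
Column Z: max payoff to Row = 3
Minimum is 3, achieved by column Z.
Minimax strategy: Z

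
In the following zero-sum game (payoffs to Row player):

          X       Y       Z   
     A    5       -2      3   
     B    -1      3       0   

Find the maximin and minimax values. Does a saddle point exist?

Maximin = -1, Minimax = 3, Saddle: False

Work:
Row minimums: [-2, -1] → maximin = -1
Column maximums: [5, 3, 3] → minimax = 3
No saddle point (maximin ≠ minimax). Mixed strategy needed.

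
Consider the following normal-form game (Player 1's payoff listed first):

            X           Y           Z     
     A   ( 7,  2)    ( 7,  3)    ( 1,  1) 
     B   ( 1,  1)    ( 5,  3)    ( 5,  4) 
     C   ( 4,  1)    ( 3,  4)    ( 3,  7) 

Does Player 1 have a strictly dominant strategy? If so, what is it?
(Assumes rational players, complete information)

No strictly dominant strategy exists for Player 1

Work:
A strategy strictly dominates another if it gives a strictly higher payoff against every opponent action. Compare each pair of P1's strategies column-by-column:
  A vs B: [7 vs 1, 7 vs 5, 1 vs 5] → A does not strictly dominate B (column Z: 1 ≤ 5)
  A vs C: [7 vs 4, 7 vs 3, 1 vs 3] → A does not strictly dominate C (column Z: 1 ≤ 3)
  B vs A: [1 vs 7, 5 vs 7, 5 vs 1] → B does not strictly dominate A (column X: 1 ≤ 7)
  B vs C: [1 vs 4, 5 vs 3, 5 vs 3] → B does not strictly dominate C (column X: 1 ≤ 4)
  C vs A: [4 vs 7, 3 vs 7, 3 vs 1] → C does not strictly dominate A (column X: 4 ≤ 7)
  C vs B: [4 vs 1, 3 vs 5, 3 vs 5] → C does not strictly dominate B (column Y: 3 ≤ 5)
No single strategy strictly dominates all others → no strictly dominant strategy.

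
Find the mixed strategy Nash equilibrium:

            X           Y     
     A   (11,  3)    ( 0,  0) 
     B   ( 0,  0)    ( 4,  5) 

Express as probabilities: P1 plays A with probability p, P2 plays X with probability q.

p = 0.625, q = 0.2667

Work:
Find probabilities that make opponent indifferent:
P2 chooses q to make P1 indifferent between A and B
P1 chooses p to make P2 indifferent between X and Y
Mixed NE: P1 plays (A: 0.625, B: 0.375), P2 plays (X: 0.2667, Y: 0.7333)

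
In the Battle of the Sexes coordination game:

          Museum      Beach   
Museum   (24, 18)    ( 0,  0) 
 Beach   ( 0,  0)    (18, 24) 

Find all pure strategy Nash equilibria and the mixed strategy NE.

Pure NE: (Museum, Museum) and (Beach, Beach); Mixed NE: p = 0.5714, q = 0.4286

Work:
Check pure NE:
(Museum, Museum): (24, 18) - no unilateral deviation beneficial
(Beach, Beach): (18, 24) - no unilateral deviation beneficial
Mixed NE: P1 plays Museum with p = 0.5714, P2 plays Museum with q = 0.4286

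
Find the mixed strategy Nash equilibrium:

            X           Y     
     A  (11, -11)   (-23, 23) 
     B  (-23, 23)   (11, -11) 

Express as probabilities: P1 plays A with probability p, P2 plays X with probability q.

p = 0.5, q = 0.5

Work:
Find probabilities that make opponent indifferent:
P2 chooses q to make P1 indifferent between A and B
P1 chooses p to make P2 indifferent between X and Y
Mixed NE: P1 plays (A: 0.5, B: 0.5), P2 plays (X: 0.5, Y: 0.5)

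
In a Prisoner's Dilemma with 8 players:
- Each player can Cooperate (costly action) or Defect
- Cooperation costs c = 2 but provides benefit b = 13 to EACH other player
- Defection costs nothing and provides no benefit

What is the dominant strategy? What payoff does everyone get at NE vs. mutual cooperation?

Dominant: Defect; NE payoff = 0; Coop payoff = 89

Work:
Defect dominates (saves cost c = 2, benefit to others is external)
NE: All defect → everyone gets 0
If all cooperate: each receives (7)×13 - 2 = 89
Social dilemma: 89 > 0 but NE gives 0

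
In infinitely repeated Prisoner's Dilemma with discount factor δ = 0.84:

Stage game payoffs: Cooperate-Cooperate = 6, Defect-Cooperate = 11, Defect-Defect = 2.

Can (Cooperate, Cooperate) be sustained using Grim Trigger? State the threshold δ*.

δ* = 0.5556; since δ = 0.84 ≥ 0.5556, cooperation can be sustained

Work:
For Grim Trigger:
Cooperate forever: 6/(1-δ)
Defect then punished: 11 + 2·δ/(1-δ)
Need: 6/(1-δ) ≥ 11 + 2·δ/(1-δ)
Solving: δ ≥ (T-R)/(T-P) = (11-6)/(11-2) = 0.5556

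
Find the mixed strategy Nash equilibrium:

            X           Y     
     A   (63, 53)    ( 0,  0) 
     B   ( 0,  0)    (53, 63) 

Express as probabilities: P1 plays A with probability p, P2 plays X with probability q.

p = 0.5431, q = 0.4569

Work:
Find probabilities that make opponent indifferent:
P2 chooses q to make P1 indifferent between A and B
P1 chooses p to make P2 indifferent between X and Y
Mixed NE: P1 plays (A: 0.5431, B: 0.4569), P2 plays (X: 0.4569, Y: 0.5431)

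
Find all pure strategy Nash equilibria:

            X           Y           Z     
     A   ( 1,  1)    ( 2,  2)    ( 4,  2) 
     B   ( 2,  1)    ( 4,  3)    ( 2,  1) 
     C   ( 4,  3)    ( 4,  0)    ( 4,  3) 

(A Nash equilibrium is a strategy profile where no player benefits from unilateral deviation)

Nash equilibrium: (A, Z), (B, Y), (C, X), (C, Z)

Work:
Best responses:
  P1 vs X: payoffs [1, 2, 4] → best response C (payoff 4)
  P1 vs Y: payoffs [2, 4, 4] → best response B/C (payoff 4)
  P1 vs Z: payoffs [4, 2, 4] → best response A/C (payoff 4)
  P2 vs A: payoffs [1, 2, 2] → best response Y/Z (payoff 2)
  P2 vs B: payoffs [1, 3, 1] → best response Y (payoff 3)
  P2 vs C: payoffs [3, 0, 3] → best response X/Z (payoff 3)
Mutual best responses: (A,Z), (B,Y), (C,X), (C,Z) → Nash equilibria.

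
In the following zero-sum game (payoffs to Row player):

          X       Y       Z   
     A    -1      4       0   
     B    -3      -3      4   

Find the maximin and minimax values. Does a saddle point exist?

Maximin = -1, Minimax = -1, Saddle: True

Work:
Row minimums: [-1, -3] → maximin = -1
Column maximums: [-1, 4, 4] → minimax = -1
Saddle point exists! Game value = -1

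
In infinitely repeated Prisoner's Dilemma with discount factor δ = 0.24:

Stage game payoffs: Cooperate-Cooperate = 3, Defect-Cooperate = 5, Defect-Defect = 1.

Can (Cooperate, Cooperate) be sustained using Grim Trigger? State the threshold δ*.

δ* = 0.5; since δ = 0.24 < 0.5, cooperation cannot be sustained

Work:
For Grim Trigger:
Cooperate forever: 3/(1-δ)
Defect then punished: 5 + 1·δ/(1-δ)
Need: 3/(1-δ) ≥ 5 + 1·δ/(1-δ)
Solving: δ ≥ (T-R)/(T-P) = (5-3)/(5-1) = 0.5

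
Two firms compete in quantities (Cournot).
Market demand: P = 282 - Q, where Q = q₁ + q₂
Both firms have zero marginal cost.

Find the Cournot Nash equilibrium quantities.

q₁* = q₂* = 94.0; P* = 94.0

Work:
Profit: π_i = P·q_i = (a - q_i - q_j)·q_i
FOC: ∂π_i/∂q_i = a - 2q_i - q_j = 0
Reaction function: q_i = (282 - q_j)/2
Symmetry: q* = 282/3 = 94.0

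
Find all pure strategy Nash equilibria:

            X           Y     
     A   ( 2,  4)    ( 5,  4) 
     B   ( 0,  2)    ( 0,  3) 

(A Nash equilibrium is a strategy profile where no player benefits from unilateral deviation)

Nash equilibrium: (A, X), (A, Y)

Work:
Best responses:
  P1 vs X: payoffs [2, 0] → best response A (payoff 2)
  P1 vs Y: payoffs [5, 0] → best response A (payoff 5)
  P2 vs A: payoffs [4, 4] → best response X/Y (payoff 4)
  P2 vs B: payoffs [2, 3] → best response Y (payoff 3)
Mutual best responses: (A,X), (A,Y) → Nash equilibria.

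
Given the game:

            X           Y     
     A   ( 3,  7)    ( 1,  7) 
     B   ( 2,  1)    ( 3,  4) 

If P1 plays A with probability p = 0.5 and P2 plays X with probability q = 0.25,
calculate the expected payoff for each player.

E[P1] = 2.125, E[P2] = 5.125

Work:
E[P1] = p·q·π₁(A,X) + p·(1-q)·π₁(A,Y) + (1-p)·q·π₁(B,X) + (1-p)·(1-q)·π₁(B,Y)
= 0.5·0.25·3 + 0.5·0.75·1 + 0.5·0.25·2 + 0.5·0.75·3
= 2.125

E[P2] = 5.125 (similar calculation)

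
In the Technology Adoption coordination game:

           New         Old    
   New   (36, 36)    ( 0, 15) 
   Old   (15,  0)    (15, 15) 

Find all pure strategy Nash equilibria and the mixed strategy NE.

Pure NE: (New, New) and (Old, Old); Mixed NE: p = 0.4167, q = 0.4167

Work:
Check pure NE:
(New, New): (36, 36) - no unilateral deviation beneficial
(Old, Old): (15, 15) - no unilateral deviation beneficial
Mixed NE: P1 plays New with p = 0.4167, P2 plays New with q = 0.4167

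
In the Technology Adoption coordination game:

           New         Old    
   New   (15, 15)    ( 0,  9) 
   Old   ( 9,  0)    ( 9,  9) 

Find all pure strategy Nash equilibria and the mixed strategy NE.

Pure NE: (New, New) and (Old, Old); Mixed NE: p = 0.6, q = 0.6

Work:
Check pure NE:
(New, New): (15, 15) - no unilateral deviation beneficial
(Old, Old): (9, 9) - no unilateral deviation beneficial
Mixed NE: P1 plays New with p = 0.6, P2 plays New with q = 0.6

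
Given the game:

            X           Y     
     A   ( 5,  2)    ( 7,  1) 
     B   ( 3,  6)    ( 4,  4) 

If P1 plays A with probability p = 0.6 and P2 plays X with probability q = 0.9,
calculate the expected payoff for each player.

E[P1] = 4.36, E[P2] = 3.46

Work:
E[P1] = p·q·π₁(A,X) + p·(1-q)·π₁(A,Y) + (1-p)·q·π₁(B,X) + (1-p)·(1-q)·π₁(B,Y)
= 0.6·0.9·5 + 0.6·0.1·7 + 0.4·0.9·3 + 0.4·0.1·4
= 4.36

E[P2] = 3.46 (similar calculation)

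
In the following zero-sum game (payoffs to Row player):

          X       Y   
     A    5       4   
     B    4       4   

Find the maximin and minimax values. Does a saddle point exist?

Maximin = 4, Minimax = 4, Saddle: True

Work:
Row minimums: [4, 4] → maximin = 4
Column maximums: [5, 4] → minimax = 4
Saddle point exists! Game value = 4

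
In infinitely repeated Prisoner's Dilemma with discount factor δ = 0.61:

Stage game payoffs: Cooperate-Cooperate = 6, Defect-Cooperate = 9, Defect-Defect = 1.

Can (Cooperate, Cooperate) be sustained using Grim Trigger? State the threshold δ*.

δ* = 0.375; since δ = 0.61 ≥ 0.375, cooperation can be sustained

Work:
For Grim Trigger:
Cooperate forever: 6/(1-δ)
Defect then punished: 9 + 1·δ/(1-δ)
Need: 6/(1-δ) ≥ 9 + 1·δ/(1-δ)
Solving: δ ≥ (T-R)/(T-P) = (9-6)/(9-1) = 0.375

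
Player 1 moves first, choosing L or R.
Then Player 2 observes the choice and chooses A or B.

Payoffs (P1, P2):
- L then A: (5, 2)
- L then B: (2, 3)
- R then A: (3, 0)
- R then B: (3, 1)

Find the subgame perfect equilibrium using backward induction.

P1 plays R, P2 plays B after L and B after R; Payoff (3, 1)

Work:
Backward induction:
After L: P2 chooses B → P1 gets 2
After R: P2 chooses B → P1 gets 3
P1 chooses R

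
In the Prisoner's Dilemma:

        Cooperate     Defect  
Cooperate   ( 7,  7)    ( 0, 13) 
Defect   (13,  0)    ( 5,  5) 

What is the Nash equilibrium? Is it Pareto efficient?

(Defect, Defect) is NE; not Pareto efficient

Work:
Defect dominates Cooperate for both players:
If P2 cooperates: Defect (13) > Cooperate (7)
If P2 defects: Defect (5) > Cooperate (0)
NE: (Defect, Defect) with payoff (5, 5)
But (Cooperate, Cooperate) = (7, 7) Pareto dominates (5, 5)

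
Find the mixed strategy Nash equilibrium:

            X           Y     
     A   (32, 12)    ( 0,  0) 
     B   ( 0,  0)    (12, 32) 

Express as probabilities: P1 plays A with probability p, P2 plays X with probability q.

p = 0.7273, q = 0.2727

Work:
Find probabilities that make opponent indifferent:
P2 chooses q to make P1 indifferent between A and B
P1 chooses p to make P2 indifferent between X and Y
Mixed NE: P1 plays (A: 0.7273, B: 0.2727), P2 plays (X: 0.2727, Y: 0.7273)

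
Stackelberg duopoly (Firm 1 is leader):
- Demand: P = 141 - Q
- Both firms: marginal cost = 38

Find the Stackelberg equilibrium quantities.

q₁* (leader) = 51.5, q₂* (follower) = 25.75

Work:
Follower's reaction: q₂ = (a - c - q₁)/2
Leader substitutes: π₁ = q₁·(a - q₁ - (a-c-q₁)/2 - c)
FOC: q₁* = (141 - 38)/2 = 51.50
Then: q₂* = (141 - 38 - 51.5)/2 = 25.75
Leader has first-mover advantage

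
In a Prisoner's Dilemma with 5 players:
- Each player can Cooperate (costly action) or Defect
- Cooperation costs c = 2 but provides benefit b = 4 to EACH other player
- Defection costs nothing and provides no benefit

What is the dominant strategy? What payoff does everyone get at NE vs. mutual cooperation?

Dominant: Defect; NE payoff = 0; Coop payoff = 14

Work:
Defect dominates (saves cost c = 2, benefit to others is external)
NE: All defect → everyone gets 0
If all cooperate: each receives (4)×4 - 2 = 14
Social dilemma: 14 > 0 but NE gives 0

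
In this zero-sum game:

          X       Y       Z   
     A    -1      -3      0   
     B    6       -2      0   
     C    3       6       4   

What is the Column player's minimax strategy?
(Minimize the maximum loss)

Column should play Z, value = 4

Work:
Column player minimizes Row's maximum payoff:
Column X: max payoff to Row = 6
Column Y: max payoff to Row = 6
Column Z: max payoff to Row = 4
Minimum is 4, achieved by column Z.
Minimax strategy: Z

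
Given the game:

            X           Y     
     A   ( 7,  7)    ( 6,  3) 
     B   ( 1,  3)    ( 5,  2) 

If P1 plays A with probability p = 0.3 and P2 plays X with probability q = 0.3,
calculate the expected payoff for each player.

E[P1] = 4.55, E[P2] = 2.87

Work:
E[P1] = p·q·π₁(A,X) + p·(1-q)·π₁(A,Y) + (1-p)·q·π₁(B,X) + (1-p)·(1-q)·π₁(B,Y)
= 0.3·0.3·7 + 0.3·0.7·6 + 0.7·0.3·1 + 0.7·0.7·5
= 4.55

E[P2] = 2.87 (similar calculation)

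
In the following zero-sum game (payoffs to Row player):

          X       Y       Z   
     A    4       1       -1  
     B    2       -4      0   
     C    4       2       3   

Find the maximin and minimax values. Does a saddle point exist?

Maximin = 2, Minimax = 2, Saddle: True

Work:
Row minimums: [-1, -4, 2] → maximin = 2
Column maximums: [4, 2, 3] → minimax = 2
Saddle point exists! Game value = 2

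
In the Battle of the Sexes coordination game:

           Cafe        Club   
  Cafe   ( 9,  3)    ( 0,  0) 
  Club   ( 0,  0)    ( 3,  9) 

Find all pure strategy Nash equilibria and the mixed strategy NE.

Pure NE: (Cafe, Cafe) and (Club, Club); Mixed NE: p = 0.75, q = 0.25

Work:
Check pure NE:
(Cafe, Cafe): (9, 3) - no unilateral deviation beneficial
(Club, Club): (3, 9) - no unilateral deviation beneficial
Mixed NE: P1 plays Cafe with p = 0.75, P2 plays Cafe with q = 0.25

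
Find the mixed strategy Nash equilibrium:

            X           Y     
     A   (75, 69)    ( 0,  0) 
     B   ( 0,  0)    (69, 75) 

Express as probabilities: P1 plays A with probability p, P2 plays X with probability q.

p = 0.5208, q = 0.4792

Work:
Find probabilities that make opponent indifferent:
P2 chooses q to make P1 indifferent between A and B
P1 chooses p to make P2 indifferent between X and Y
Mixed NE: P1 plays (A: 0.5208, B: 0.4792), P2 plays (X: 0.4792, Y: 0.5208)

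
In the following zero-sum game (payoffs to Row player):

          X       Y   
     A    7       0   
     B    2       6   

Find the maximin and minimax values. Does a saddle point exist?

Maximin = 2, Minimax = 6, Saddle: False

Work:
Row minimums: [0, 2] → maximin = 2
Column maximums: [7, 6] → minimax = 6
No saddle point (maximin ≠ minimax). Mixed strategy needed.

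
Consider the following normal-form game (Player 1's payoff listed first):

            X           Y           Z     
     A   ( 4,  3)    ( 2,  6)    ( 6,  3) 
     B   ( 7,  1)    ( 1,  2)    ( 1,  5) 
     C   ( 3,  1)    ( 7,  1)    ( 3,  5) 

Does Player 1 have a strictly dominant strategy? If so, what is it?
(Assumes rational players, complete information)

No strictly dominant strategy exists for Player 1

Work:
A strategy strictly dominates another if it gives a strictly higher payoff against every opponent action. Compare each pair of P1's strategies column-by-column:
  A vs B: [4 vs 7, 2 vs 1, 6 vs 1] → A does not strictly dominate B (column X: 4 ≤ 7)
  A vs C: [4 vs 3, 2 vs 7, 6 vs 3] → A does not strictly dominate C (column Y: 2 ≤ 7)
  B vs A: [7 vs 4, 1 vs 2, 1 vs 6] → B does not strictly dominate A (column Y: 1 ≤ 2)
  B vs C: [7 vs 3, 1 vs 7, 1 vs 3] → B does not strictly dominate C (column Y: 1 ≤ 7)
  C vs A: [3 vs 4, 7 vs 2, 3 vs 6] → C does not strictly dominate A (column X: 3 ≤ 4)
  C vs B: [3 vs 7, 7 vs 1, 3 vs 1] → C does not strictly dominate B (column X: 3 ≤ 7)
No single strategy strictly dominates all others → no strictly dominant strategy.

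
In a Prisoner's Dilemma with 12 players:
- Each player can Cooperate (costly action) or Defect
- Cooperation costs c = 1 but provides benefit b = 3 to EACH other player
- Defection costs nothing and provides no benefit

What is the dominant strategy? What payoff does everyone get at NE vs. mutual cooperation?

Dominant: Defect; NE payoff = 0; Coop payoff = 32

Work:
Defect dominates (saves cost c = 1, benefit to others is external)
NE: All defect → everyone gets 0
If all cooperate: each receives (11)×3 - 1 = 32
Social dilemma: 32 > 0 but NE gives 0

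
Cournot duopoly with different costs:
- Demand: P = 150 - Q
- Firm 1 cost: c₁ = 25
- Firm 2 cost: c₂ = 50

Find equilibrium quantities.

q₁* = 50.0, q₂* = 25.0

Work:
Reaction: q₁ = (150 - 25 - q₂)/2
Reaction: q₂ = (150 - 50 - q₁)/2
Solve simultaneously:
q₁* = (150 - 2×25 + 50)/3 = 50.0
q₂* = (150 - 2×50 + 25)/3 = 25.0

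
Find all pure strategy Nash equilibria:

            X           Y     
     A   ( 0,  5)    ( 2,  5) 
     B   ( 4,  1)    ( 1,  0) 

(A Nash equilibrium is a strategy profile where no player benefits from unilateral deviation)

Nash equilibrium: (A, Y), (B, X)

Work:
Best responses:
  P1 vs X: payoffs [0, 4] → best response B (payoff 4)
  P1 vs Y: payoffs [2, 1] → best response A (payoff 2)
  P2 vs A: payoffs [5, 5] → best response X/Y (payoff 5)
  P2 vs B: payoffs [1, 0] → best response X (payoff 1)
Mutual best responses: (A,Y), (B,X) → Nash equilibria.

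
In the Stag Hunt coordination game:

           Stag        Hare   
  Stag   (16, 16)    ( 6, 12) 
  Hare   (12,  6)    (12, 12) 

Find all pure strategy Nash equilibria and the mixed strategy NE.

Pure NE: (Stag, Stag) and (Hare, Hare); Mixed NE: p = 0.6, q = 0.6

Work:
Check pure NE:
(Stag, Stag): (16, 16) - no unilateral deviation beneficial
(Hare, Hare): (12, 12) - no unilateral deviation beneficial
Mixed NE: P1 plays Stag with p = 0.6, P2 plays Stag with q = 0.6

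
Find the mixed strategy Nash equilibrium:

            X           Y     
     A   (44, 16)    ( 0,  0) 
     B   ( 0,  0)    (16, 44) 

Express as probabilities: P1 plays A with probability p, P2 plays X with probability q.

p = 0.7333, q = 0.2667

Work:
Find probabilities that make opponent indifferent:
P2 chooses q to make P1 indifferent between A and B
P1 chooses p to make P2 indifferent between X and Y
Mixed NE: P1 plays (A: 0.7333, B: 0.2667), P2 plays (X: 0.2667, Y: 0.7333)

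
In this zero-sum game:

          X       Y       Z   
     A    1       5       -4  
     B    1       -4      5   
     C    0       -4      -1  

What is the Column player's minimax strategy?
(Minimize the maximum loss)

Column should play X, value = 1

Work:
Column player minimizes Row's maximum payoff:
Column X: max payoff to Row = 1
Column Y: max payoff to Row = 5
Column Z: max payoff to Row = 5
Minimum is 1, achieved by column X.
Minimax strategy: X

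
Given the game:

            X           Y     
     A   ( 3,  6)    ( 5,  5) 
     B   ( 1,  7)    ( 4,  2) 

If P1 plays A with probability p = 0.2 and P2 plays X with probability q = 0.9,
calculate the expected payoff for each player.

E[P1] = 1.68, E[P2] = 6.38

Work:
E[P1] = p·q·π₁(A,X) + p·(1-q)·π₁(A,Y) + (1-p)·q·π₁(B,X) + (1-p)·(1-q)·π₁(B,Y)
= 0.2·0.9·3 + 0.2·0.1·5 + 0.8·0.9·1 + 0.8·0.1·4
= 1.68

E[P2] = 6.38 (similar calculation)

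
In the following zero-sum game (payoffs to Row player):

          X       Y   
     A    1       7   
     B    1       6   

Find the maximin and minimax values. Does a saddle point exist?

Maximin = 1, Minimax = 1, Saddle: True

Work:
Row minimums: [1, 1] → maximin = 1
Column maximums: [1, 7] → minimax = 1
Saddle point exists! Game value = 1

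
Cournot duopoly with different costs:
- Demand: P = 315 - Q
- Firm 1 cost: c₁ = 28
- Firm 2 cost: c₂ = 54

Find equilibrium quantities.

q₁* = 104.33, q₂* = 78.33

Work:
Reaction: q₁ = (315 - 28 - q₂)/2
Reaction: q₂ = (315 - 54 - q₁)/2
Solve simultaneously:
q₁* = (315 - 2×28 + 54)/3 = 104.33
q₂* = (315 - 2×54 + 28)/3 = 78.33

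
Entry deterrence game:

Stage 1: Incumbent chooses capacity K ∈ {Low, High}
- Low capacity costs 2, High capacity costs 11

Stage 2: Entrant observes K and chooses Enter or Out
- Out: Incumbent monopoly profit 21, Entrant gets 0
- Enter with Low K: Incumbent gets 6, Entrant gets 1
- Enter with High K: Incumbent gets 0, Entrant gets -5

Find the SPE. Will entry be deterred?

SPE: (High, Enter|Low, Out|High); Entry deterred. Incumbent net profit = 10

Work:
After Low K: Entrant enters (1 > 0)
After High K: Entrant stays out (-5 < 0)
Incumbent: Low → 6−2=4, High → 21−11=10
Incumbent chooses High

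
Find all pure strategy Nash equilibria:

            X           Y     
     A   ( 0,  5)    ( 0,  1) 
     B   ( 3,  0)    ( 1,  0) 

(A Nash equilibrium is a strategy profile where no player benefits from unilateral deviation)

Nash equilibrium: (B, X), (B, Y)

Work:
Best responses:
  P1 vs X: payoffs [0, 3] → best response B (payoff 3)
  P1 vs Y: payoffs [0, 1] → best response B (payoff 1)
  P2 vs A: payoffs [5, 1] → best response X (payoff 5)
  P2 vs B: payoffs [0, 0] → best response X/Y (payoff 0)
Mutual best responses: (B,X), (B,Y) → Nash equilibria.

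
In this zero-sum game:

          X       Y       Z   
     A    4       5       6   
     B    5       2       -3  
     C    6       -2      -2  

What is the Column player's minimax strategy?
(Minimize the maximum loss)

Column should play Y, value = 5

Work:
Column player minimizes Row's maximum payoff:
Column X: max payoff to Row = 6
Column Y: max payoff to Row = 5
Column Z: max payoff to Row = 6
Minimum is 5, achieved by column Y.
Minimax strategy: Y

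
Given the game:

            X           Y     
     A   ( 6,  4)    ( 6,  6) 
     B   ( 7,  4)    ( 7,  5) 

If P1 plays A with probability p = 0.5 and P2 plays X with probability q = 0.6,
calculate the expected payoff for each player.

E[P1] = 6.5, E[P2] = 4.6

Work:
E[P1] = p·q·π₁(A,X) + p·(1-q)·π₁(A,Y) + (1-p)·q·π₁(B,X) + (1-p)·(1-q)·π₁(B,Y)
= 0.5·0.6·6 + 0.5·0.4·6 + 0.5·0.6·7 + 0.5·0.4·7
= 6.5

E[P2] = 4.6 (similar calculation)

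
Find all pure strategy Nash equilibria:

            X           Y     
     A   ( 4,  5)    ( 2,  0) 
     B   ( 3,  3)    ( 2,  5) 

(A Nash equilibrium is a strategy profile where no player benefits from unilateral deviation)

Nash equilibrium: (A, X), (B, Y)

Work:
Best responses:
  P1 vs X: payoffs [4, 3] → best response A (payoff 4)
  P1 vs Y: payoffs [2, 2] → best response A/B (payoff 2)
  P2 vs A: payoffs [5, 0] → best response X (payoff 5)
  P2 vs B: payoffs [3, 5] → best response Y (payoff 5)
Mutual best responses: (A,X), (B,Y) → Nash equilibria.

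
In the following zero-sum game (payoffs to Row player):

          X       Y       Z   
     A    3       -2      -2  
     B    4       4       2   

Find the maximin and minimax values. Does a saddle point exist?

Maximin = 2, Minimax = 2, Saddle: True

Work:
Row minimums: [-2, 2] → maximin = 2
Column maximums: [4, 4, 2] → minimax = 2
Saddle point exists! Game value = 2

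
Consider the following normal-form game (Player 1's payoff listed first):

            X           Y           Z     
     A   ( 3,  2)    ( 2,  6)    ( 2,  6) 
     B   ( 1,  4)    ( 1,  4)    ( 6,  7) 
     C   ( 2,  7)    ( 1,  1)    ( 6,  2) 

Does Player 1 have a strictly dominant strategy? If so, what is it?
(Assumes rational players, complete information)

No strictly dominant strategy exists for Player 1

Work:
A strategy strictly dominates another if it gives a strictly higher payoff against every opponent action. Compare each pair of P1's strategies column-by-column:
  A vs B: [3 vs 1, 2 vs 1, 2 vs 6] → A does not strictly dominate B (column Z: 2 ≤ 6)
  A vs C: [3 vs 2, 2 vs 1, 2 vs 6] → A does not strictly dominate C (column Z: 2 ≤ 6)
  B vs A: [1 vs 3, 1 vs 2, 6 vs 2] → B does not strictly dominate A (column X: 1 ≤ 3)
  B vs C: [1 vs 2, 1 vs 1, 6 vs 6] → B does not strictly dominate C (column X: 1 ≤ 2)
  C vs A: [2 vs 3, 1 vs 2, 6 vs 2] → C does not strictly dominate A (column X: 2 ≤ 3)
  C vs B: [2 vs 1, 1 vs 1, 6 vs 6] → C does not strictly dominate B (column Y: 1 ≤ 1)
No single strategy strictly dominates all others → no strictly dominant strategy.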